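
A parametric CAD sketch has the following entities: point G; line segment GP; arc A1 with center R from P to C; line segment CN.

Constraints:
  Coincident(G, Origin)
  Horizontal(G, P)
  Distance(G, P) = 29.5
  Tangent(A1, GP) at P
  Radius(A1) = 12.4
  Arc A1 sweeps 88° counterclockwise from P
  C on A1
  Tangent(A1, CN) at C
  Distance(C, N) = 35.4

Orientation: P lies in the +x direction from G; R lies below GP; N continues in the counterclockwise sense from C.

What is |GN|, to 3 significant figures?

49.9

G is at the origin; GP is horizontal with |GP| = 29.5 and P on the +x side, so P = (29.5, 0.00). The tangent condition forces RP to be normal to GP, so R = P + (0, -12.4) = (29.5, -12.4). On A1, P sits at bearing 90° from R; an 88° counterclockwise sweep puts C at bearing 178°, so C = R + 12.4·(cos 178°, sin 178°) = (17.1, -12.0). Since A1 is tangent to CN there, RC ⟂ CN, so CN runs along (−sin 178°, cos 178°); with |CN| = 35.4, N = (15.9, -47.3). Then |GN| = |N − G| = 49.9.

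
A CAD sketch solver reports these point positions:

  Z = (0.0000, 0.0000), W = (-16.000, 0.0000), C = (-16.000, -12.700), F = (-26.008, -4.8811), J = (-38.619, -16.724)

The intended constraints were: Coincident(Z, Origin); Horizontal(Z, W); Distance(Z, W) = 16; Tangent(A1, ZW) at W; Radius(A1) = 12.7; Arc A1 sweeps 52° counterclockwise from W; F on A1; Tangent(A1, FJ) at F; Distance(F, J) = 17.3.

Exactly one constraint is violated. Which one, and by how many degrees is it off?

Tangent(A1, FJ) at F — off by 8.80°.

Z = (0.00, 0.00) ✓; Z.y = 0.00, W.y = 0.00 ✓; |ZW| = 16.00 ✓; ∠(CW, WZ) = 90.00° ✓; |CW| = 12.70 ✓; bearing(C→F) − bearing(C→W) = 52.00° ✓; |CF| = 12.70 ✓; ∠(CF, FJ) = 98.80° ✗; |FJ| = 17.30 ✓.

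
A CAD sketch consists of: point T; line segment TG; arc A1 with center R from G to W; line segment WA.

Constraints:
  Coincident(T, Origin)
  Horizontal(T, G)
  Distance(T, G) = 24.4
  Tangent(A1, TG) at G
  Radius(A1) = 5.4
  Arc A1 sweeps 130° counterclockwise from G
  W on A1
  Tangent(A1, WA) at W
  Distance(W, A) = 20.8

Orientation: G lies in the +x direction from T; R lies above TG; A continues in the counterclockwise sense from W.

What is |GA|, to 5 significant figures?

26.468

On A1, G sits at bearing -90° from R; a 130° counterclockwise sweep puts W at bearing 40°, so W = R + 5.4·(cos 40°, sin 40°) = (28.537, 8.8711). A1 meets WA tangentially, so RW is at right angles to WA, so WA runs along (−sin 40°, cos 40°); with |WA| = 20.8, A = (15.167, 24.805). Then |GA| = |A − G| = 26.468.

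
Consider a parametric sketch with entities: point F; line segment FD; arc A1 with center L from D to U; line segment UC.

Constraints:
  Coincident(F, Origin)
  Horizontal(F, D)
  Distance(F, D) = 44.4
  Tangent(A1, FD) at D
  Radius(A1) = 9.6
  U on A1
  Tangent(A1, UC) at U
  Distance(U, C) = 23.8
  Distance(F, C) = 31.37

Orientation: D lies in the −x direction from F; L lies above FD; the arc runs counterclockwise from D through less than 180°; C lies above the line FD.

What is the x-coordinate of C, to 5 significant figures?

-22.086

Checks: F = (0.00, 0.00) ✓; |LU| = 9.600 ✓; ∠(LU, UC) = 90.00° ✓; |UC| = 23.80 ✓; |FC| = 31.37 ✓.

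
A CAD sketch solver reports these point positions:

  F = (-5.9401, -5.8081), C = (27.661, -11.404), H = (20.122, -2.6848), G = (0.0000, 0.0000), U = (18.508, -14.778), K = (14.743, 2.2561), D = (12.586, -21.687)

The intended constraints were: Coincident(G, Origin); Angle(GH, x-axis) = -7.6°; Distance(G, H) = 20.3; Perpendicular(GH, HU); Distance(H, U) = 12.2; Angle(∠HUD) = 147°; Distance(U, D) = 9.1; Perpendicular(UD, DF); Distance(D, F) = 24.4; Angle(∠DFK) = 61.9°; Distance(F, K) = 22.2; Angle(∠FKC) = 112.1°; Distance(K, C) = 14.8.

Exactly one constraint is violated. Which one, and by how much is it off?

Distance(K, C) = 14.8 — off by 4.00.

G = (0.00, 0.00) ✓; GH at -7.600° ✓; |GH| = 20.30 ✓; ∠(GH, HU) = 90.00° ✓; |HU| = 12.20 ✓; ∠HUD = 147.0° ✓; |UD| = 9.100 ✓; ∠(UD, DF) = 90.00° ✓; |DF| = 24.40 ✓; ∠DFK = 61.90° ✓; |FK| = 22.20 ✓; ∠FKC = 112.1° ✓; |KC| = 18.80 ✗.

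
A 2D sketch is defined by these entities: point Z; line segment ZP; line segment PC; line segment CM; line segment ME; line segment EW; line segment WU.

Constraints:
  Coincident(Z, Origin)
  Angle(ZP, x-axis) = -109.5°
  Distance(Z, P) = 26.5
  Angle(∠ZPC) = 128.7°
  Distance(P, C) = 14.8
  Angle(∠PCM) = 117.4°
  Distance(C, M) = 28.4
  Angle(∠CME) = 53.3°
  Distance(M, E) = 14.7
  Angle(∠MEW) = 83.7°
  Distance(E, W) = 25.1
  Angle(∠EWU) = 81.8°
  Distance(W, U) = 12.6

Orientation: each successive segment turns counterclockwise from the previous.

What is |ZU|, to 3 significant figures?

51.1

Z is at the origin; ZP runs at -109.5° with length 26.5, so P = (-8.85, -25.0). ∠ZPC = 128.7° gives PC at -58.2° from the x-axis; with |PC| = 14.8, C = (-1.05, -37.6). ∠PCM = 117.4° gives CM at 4.40° from the x-axis; with |CM| = 28.4, M = (27.3, -35.4). ∠CME = 53.3° gives ME at 131° from the x-axis; with |ME| = 14.7, E = (17.6, -24.3). ∠MEW = 83.7° gives EW at -133° from the x-axis; with |EW| = 25.1, W = (0.616, -42.8). ∠EWU = 81.8° gives WU at -34.4° from the x-axis; with |WU| = 12.6, U = (11.0, -49.9). Then |ZU| = |U − Z| = 51.1.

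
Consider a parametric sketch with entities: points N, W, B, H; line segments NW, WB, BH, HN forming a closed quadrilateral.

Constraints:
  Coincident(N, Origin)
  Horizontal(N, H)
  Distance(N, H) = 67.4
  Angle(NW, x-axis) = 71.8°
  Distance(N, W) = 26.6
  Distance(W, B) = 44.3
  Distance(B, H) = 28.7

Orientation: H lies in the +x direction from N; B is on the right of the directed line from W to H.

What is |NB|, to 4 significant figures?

39.90

N is at the origin; NH is horizontal with |NH| = 67.4 and H in +x, so H = (67.4, 0). NW runs at 71.8° with |NW| = 26.6, so W = (8.308, 25.27). B is determined by |WB| = 44.3 and |BH| = 28.7 together: it lies at the intersection of circle(W, 44.3) and circle(H, 28.7). With |WH| = 64.27, the foot of the radical line on WH is 40.99 from W and the perpendicular offset is √(44.3² − 40.99²) = 16.79. Taking the right-of-WH solution: B = (39.40, -6.289).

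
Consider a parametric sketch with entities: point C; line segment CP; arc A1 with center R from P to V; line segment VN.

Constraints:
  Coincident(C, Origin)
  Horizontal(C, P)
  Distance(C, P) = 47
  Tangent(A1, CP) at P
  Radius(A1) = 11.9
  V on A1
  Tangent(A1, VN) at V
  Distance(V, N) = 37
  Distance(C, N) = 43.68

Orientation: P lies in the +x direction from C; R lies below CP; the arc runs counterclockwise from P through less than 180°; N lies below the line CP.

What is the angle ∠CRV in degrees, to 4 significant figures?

13.39°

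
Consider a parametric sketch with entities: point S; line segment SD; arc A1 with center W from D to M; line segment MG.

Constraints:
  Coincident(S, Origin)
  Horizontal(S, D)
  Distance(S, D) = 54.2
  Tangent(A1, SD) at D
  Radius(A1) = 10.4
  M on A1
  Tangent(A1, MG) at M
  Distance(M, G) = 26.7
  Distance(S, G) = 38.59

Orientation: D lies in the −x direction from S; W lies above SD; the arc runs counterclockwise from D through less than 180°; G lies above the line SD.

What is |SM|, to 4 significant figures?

46.21

Checks: |WM| = 10.40 ✓; ∠(WM, MG) = 90.00° ✓; |MG| = 26.70 ✓; |SG| = 38.59 ✓.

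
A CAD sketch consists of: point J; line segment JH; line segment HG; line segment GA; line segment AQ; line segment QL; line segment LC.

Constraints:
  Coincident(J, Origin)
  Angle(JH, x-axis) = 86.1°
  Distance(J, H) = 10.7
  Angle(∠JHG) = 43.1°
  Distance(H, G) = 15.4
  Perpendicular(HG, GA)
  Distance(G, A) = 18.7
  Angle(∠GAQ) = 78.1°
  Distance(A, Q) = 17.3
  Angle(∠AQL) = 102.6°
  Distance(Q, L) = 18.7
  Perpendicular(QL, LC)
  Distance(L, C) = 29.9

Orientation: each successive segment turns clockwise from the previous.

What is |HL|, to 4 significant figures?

3.975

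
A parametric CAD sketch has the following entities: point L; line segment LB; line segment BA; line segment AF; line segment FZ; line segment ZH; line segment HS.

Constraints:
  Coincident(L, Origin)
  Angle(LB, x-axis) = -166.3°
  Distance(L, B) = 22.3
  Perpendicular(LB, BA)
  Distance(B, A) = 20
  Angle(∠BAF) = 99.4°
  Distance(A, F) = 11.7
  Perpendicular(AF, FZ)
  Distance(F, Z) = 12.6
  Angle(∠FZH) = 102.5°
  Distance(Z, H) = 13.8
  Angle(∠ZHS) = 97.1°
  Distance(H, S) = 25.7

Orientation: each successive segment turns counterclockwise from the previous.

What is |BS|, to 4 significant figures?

29.24

∠FZH = 102.5° gives ZH at 171.8° from the x-axis; with |ZH| = 13.8, H = (-19.87, -9.302). ∠ZHS = 97.1° gives HS at -105.3° from the x-axis; with |HS| = 25.7, S = (-26.65, -34.09). Then |BS| = |S − B| = 29.24.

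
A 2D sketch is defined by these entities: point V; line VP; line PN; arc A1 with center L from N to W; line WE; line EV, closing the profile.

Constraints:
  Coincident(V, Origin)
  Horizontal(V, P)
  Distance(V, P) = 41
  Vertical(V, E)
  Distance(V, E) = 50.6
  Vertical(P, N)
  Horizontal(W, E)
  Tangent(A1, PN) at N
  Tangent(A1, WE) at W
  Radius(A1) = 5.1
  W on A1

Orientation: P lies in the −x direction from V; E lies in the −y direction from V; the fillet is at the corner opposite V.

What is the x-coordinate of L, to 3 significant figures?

-35.9

V is at the origin; V and P share the same y with |VP| = 41.0 and P on the −x side, so P = (-41.0, 0.00). V and E share the same x with |VE| = 50.6 and E on the −y side, so E = (0.00, -50.6). The virtual corner opposite V is at (-41.0, -50.6). A1 meets PN tangentially, so LN is at right angles to PN and the tangent condition forces LW to be normal to WE, with radius 5.1, so the center L sits 5.1 in from both sides at L = (-35.9, -45.5). So L.x = -35.9.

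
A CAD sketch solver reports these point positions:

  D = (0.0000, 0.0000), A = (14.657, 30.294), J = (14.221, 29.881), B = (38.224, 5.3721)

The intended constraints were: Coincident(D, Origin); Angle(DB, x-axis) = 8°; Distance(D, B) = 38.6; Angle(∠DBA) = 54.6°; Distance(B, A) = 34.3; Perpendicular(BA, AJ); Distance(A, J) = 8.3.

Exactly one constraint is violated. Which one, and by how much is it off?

Distance(A, J) = 8.3 — off by 7.70.

D = (0.00, 0.00) ✓; DB at 8.000° ✓; |DB| = 38.60 ✓; ∠DBA = 54.60° ✓; |BA| = 34.30 ✓; ∠(BA, AJ) = 90.05° ✓; |AJ| = 0.6006 ✗.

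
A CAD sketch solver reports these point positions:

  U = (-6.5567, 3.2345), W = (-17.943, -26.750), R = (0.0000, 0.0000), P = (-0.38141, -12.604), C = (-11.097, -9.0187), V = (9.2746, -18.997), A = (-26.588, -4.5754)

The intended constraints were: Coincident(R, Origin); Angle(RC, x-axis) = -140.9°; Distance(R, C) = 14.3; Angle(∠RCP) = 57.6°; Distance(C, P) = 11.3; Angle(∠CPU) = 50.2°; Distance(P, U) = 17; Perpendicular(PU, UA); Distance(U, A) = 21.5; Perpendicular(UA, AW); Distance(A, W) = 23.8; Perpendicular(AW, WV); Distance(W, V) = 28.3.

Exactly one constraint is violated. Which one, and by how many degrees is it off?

Perpendicular(AW, WV) — off by 5.40°.

R = (0.00, 0.00) ✓; RC at -140.9° ✓; |RC| = 14.30 ✓; ∠RCP = 57.60° ✓; |CP| = 11.30 ✓; ∠CPU = 50.20° ✓; |PU| = 17.00 ✓; ∠(PU, UA) = 90.00° ✓; |UA| = 21.50 ✓; ∠(UA, AW) = 90.00° ✓; |AW| = 23.80 ✓; ∠(AW, WV) = 84.60° ✗; |WV| = 28.30 ✓.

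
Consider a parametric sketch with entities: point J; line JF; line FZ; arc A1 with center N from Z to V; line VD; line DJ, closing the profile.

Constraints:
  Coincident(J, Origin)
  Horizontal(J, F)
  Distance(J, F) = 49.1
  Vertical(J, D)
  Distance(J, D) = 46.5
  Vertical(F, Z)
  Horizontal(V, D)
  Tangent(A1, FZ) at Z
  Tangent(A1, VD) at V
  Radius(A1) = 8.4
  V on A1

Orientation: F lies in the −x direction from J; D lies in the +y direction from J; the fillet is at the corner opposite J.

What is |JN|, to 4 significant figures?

55.75

J and D share the same x with |JD| = 46.5 and D on the +y side, so D = (0.000, 46.50). The virtual corner opposite J is at (-49.10, 46.50). Since A1 is tangent to FZ there, NZ ⟂ FZ and A1 meets VD tangentially, so NV is at right angles to VD, with radius 8.4, so the center N sits 8.4 in from both sides at N = (-40.70, 38.10). Then |JN| = |N − J| = 55.75.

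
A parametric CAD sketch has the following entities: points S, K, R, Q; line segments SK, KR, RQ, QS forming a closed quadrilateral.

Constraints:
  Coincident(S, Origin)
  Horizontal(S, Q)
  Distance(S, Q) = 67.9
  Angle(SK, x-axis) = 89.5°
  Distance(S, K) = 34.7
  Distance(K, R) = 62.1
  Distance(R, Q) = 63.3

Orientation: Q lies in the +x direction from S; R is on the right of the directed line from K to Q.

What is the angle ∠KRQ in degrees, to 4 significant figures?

74.58°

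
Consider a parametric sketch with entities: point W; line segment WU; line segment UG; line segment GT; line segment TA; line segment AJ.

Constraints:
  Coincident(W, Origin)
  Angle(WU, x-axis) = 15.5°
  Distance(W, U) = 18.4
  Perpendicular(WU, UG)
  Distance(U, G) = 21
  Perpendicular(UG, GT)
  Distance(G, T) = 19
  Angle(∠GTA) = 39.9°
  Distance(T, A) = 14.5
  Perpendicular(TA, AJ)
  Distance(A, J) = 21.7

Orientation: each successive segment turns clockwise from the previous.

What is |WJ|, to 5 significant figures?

37.430

W is at the origin; WU runs at 15.5° with length 18.4, so U = (17.731, 4.9172). The perpendicularity gives UG at right angles to WU, so UG runs at -74.500°; with |UG| = 21.0, G = (23.343, -15.319). UG ⟂ GT, so GT runs at -164.50°; with |GT| = 19.0, T = (5.0338, -20.397). ∠GTA = 39.9° gives TA at 55.400° from the x-axis; with |TA| = 14.5, A = (13.268, -8.4611). The perpendicularity gives AJ at right angles to TA, so AJ runs at -34.600°; with |AJ| = 21.7, J = (31.130, -20.783). Then |WJ| = |J − W| = 37.430.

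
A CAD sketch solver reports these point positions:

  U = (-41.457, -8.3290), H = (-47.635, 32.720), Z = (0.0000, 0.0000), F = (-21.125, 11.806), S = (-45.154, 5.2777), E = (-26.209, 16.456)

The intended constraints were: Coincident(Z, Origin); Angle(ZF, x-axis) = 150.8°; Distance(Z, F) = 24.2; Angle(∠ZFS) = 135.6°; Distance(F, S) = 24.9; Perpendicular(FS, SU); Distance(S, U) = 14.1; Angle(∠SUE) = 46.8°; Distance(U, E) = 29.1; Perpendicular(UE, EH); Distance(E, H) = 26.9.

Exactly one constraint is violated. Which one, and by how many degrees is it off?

Perpendicular(UE, EH) — off by 5.60°.

Z = (0.00, 0.00) ✓; ZF at 150.8° ✓; |ZF| = 24.20 ✓; ∠ZFS = 135.6° ✓; |FS| = 24.90 ✓; ∠(FS, SU) = 90.00° ✓; |SU| = 14.10 ✓; ∠SUE = 46.80° ✓; |UE| = 29.10 ✓; ∠(UE, EH) = 84.40° ✗; |EH| = 26.90 ✓.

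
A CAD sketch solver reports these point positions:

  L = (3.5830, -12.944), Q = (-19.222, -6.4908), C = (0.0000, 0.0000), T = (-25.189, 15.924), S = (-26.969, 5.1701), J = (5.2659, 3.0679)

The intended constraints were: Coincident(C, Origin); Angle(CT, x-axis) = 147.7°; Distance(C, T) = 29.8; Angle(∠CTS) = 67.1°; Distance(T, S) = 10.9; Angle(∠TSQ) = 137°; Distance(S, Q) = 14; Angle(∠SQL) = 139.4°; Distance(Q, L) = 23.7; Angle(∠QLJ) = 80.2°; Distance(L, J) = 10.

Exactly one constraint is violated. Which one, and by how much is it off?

Distance(L, J) = 10 — off by 6.10.

C = (0.00, 0.00) ✓; CT at 147.7° ✓; |CT| = 29.80 ✓; ∠CTS = 67.10° ✓; |TS| = 10.90 ✓; ∠TSQ = 137.0° ✓; |SQ| = 14.00 ✓; ∠SQL = 139.4° ✓; |QL| = 23.70 ✓; ∠QLJ = 80.20° ✓; |LJ| = 16.10 ✗.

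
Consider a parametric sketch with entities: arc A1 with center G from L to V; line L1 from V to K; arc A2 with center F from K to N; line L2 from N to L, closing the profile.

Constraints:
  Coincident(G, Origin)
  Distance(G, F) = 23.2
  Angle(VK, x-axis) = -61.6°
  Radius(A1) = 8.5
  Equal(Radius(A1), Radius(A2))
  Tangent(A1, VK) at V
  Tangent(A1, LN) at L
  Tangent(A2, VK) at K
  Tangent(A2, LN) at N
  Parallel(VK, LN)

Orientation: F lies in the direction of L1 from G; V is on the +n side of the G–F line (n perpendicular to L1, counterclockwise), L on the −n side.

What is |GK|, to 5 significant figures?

24.708

Tangency of A1 to both parallel lines with radius 8.5 puts V and L at G ± 8.5·n: V = (7.4770, 4.0428), L = (-7.4770, -4.0428). Equal radii place K and N the same way about F: K = F + 8.5·n = (18.511, -16.365), N = F − 8.5·n = (3.5575, -24.451). Then |GK| = |K − G| = 24.708.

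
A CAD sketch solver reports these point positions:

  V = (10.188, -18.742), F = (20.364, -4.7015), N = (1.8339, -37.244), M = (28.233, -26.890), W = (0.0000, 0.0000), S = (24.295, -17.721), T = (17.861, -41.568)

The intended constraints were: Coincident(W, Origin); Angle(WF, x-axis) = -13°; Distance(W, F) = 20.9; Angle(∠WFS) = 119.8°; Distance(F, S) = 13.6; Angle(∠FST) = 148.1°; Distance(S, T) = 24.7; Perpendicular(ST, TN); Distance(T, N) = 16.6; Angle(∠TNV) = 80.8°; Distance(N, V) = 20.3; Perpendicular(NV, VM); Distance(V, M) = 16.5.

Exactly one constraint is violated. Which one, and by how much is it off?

Distance(V, M) = 16.5 — off by 3.30.

W = (0.00, 0.00) ✓; WF at -13.00° ✓; |WF| = 20.90 ✓; ∠WFS = 119.8° ✓; |FS| = 13.60 ✓; ∠FST = 148.1° ✓; |ST| = 24.70 ✓; ∠(ST, TN) = 90.00° ✓; |TN| = 16.60 ✓; ∠TNV = 80.80° ✓; |NV| = 20.30 ✓; ∠(NV, VM) = 90.00° ✓; |VM| = 19.80 ✗.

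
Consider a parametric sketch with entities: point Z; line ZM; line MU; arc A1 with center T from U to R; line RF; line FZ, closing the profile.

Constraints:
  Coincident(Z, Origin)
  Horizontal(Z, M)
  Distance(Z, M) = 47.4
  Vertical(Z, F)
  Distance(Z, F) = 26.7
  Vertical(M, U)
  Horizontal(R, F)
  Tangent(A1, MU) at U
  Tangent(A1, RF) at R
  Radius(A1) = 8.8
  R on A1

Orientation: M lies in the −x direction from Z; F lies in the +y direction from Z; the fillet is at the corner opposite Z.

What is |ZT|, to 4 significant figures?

42.55

Z and F share the same x with |ZF| = 26.7 and F on the +y side, so F = (0.000, 26.70). The virtual corner opposite Z is at (-47.40, 26.70). The tangent condition forces TU to be normal to MU and the tangent condition forces TR to be normal to RF, with radius 8.8, so the center T sits 8.8 in from both sides at T = (-38.60, 17.90). Then |ZT| = |T − Z| = 42.55.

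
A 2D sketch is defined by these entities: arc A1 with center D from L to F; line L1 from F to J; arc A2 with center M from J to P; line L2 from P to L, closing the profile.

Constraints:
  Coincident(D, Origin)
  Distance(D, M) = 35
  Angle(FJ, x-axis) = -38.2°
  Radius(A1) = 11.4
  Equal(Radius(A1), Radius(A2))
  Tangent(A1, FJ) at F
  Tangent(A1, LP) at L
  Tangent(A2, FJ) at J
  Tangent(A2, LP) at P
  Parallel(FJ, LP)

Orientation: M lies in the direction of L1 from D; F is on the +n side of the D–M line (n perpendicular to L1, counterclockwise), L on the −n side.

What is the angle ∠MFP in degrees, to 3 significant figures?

15.0°

Tangency of A1 to both parallel lines with radius 11.4 puts F and L at D ± 11.4·n: F = (7.05, 8.96), L = (-7.05, -8.96). Equal radii place J and P the same way about M: J = M + 11.4·n = (34.6, -12.7), P = M − 11.4·n = (20.5, -30.6). Then cos ∠MFP = FM·FP / (|FM||FP|), giving 15.0°.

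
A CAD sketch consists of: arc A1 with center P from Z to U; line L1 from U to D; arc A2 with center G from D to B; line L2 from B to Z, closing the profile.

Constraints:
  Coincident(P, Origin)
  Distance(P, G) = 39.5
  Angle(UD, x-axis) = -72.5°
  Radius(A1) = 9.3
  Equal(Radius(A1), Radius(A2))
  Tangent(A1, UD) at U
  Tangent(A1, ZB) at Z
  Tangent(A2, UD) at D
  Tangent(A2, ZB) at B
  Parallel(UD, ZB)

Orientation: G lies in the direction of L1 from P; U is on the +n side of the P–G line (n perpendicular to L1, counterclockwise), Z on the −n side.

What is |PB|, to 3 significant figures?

40.6

Tangency of A1 to both parallel lines with radius 9.3 puts U and Z at P ± 9.3·n: U = (8.87, 2.80), Z = (-8.87, -2.80). Equal radii place D and B the same way about G: D = G + 9.3·n = (20.7, -34.9), B = G − 9.3·n = (3.01, -40.5). Then |PB| = |B − P| = 40.6.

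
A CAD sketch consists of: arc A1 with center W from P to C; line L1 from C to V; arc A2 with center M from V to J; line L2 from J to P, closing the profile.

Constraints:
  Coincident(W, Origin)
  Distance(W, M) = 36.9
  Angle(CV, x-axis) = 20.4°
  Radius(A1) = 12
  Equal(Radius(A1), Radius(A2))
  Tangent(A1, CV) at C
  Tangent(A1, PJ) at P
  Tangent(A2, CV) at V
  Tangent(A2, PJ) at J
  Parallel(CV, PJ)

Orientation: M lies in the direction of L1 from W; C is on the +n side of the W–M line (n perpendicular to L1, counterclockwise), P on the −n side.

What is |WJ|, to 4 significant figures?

38.80

The slot axis is L1's direction at 20.4°, so u = (cos 20.4°, sin 20.4°) = (0.9373, 0.3486) and n = (−sin 20.4°, cos 20.4°) = (-0.3486, 0.9373). W is at the origin and M lies 36.9 along u from W, so M = 36.9·u = (34.59, 12.86). Tangency of A1 to both parallel lines with radius 12.0 puts C and P at W ± 12.0·n: C = (-4.183, 11.25), P = (4.183, -11.25). Equal radii place V and J the same way about M: V = M + 12.0·n = (30.40, 24.11), J = M − 12.0·n = (38.77, 1.615). Then |WJ| = |J − W| = 38.80.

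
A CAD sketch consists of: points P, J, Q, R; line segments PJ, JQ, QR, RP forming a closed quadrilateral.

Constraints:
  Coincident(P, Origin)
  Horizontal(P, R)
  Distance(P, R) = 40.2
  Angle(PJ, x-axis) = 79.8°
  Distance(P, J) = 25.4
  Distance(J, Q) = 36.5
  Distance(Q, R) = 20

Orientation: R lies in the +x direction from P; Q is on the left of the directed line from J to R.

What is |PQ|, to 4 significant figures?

45.30

Checks: |JQ| = 36.50 ✓; |QR| = 20.00 ✓.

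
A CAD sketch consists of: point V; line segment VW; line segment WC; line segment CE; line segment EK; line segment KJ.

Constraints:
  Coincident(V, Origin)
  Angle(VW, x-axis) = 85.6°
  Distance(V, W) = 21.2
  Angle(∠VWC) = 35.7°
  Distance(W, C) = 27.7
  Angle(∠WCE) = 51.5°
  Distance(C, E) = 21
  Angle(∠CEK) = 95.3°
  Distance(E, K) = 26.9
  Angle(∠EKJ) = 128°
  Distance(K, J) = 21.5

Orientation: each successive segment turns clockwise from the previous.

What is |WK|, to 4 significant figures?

8.064

V is at the origin; VW runs at 85.6° with length 21.2, so W = (1.626, 21.14). ∠VWC = 35.7° gives WC at -58.70° from the x-axis; with |WC| = 27.7, C = (16.02, -2.531). ∠WCE = 51.5° gives CE at 172.8° from the x-axis; with |CE| = 21.0, E = (-4.817, 0.1010). ∠CEK = 95.3° gives EK at 88.10° from the x-axis; with |EK| = 26.9, K = (-3.925, 26.99). Then |WK| = |K − W| = 8.064.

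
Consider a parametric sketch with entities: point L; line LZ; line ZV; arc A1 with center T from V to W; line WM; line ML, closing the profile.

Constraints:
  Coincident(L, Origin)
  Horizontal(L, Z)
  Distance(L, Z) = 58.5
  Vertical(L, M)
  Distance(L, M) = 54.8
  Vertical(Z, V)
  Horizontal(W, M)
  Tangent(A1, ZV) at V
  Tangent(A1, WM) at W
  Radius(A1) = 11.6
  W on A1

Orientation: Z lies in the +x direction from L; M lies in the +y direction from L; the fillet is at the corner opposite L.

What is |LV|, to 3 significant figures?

72.7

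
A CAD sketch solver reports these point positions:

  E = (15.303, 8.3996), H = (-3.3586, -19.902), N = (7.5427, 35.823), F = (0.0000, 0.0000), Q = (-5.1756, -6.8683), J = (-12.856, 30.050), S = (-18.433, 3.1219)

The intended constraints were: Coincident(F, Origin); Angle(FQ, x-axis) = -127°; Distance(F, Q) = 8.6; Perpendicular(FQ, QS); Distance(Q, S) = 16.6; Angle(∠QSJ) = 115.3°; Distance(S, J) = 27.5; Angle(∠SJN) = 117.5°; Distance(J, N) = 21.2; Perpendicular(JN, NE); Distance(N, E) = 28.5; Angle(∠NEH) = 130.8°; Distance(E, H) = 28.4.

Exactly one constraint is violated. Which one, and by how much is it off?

Distance(E, H) = 28.4 — off by 5.50.

F = (0.00, 0.00) ✓; FQ at -127.0° ✓; |FQ| = 8.600 ✓; ∠(FQ, QS) = 90.00° ✓; |QS| = 16.60 ✓; ∠QSJ = 115.3° ✓; |SJ| = 27.50 ✓; ∠SJN = 117.5° ✓; |JN| = 21.20 ✓; ∠(JN, NE) = 90.00° ✓; |NE| = 28.50 ✓; ∠NEH = 130.8° ✓; |EH| = 33.90 ✗.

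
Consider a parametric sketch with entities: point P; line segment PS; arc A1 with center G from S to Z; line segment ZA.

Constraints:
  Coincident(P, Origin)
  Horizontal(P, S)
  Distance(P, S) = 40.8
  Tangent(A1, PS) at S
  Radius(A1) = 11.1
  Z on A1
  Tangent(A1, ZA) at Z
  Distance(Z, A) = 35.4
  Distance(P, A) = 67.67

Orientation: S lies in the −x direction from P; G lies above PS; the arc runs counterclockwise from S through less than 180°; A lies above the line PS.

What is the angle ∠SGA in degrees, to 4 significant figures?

168.4°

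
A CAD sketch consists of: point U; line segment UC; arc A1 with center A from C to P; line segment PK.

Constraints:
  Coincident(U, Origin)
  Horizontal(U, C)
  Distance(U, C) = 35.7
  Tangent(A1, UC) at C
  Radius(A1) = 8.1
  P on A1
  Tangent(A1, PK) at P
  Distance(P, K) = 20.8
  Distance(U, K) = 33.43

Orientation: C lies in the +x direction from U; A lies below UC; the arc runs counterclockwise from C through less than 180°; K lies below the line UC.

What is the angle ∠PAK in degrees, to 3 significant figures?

68.7°

Checks: |AP| = 8.100 ✓; ∠(AP, PK) = 90.00° ✓; |PK| = 20.80 ✓; |UK| = 33.43 ✓.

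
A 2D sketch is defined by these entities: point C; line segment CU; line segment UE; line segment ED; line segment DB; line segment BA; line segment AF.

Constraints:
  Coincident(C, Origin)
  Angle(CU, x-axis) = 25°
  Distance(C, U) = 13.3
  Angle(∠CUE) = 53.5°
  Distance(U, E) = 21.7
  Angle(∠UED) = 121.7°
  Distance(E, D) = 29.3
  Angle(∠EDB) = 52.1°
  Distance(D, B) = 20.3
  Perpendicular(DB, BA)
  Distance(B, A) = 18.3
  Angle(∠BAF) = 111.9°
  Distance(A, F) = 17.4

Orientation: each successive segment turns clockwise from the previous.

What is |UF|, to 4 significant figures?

35.64

C is at the origin; CU runs at 25.0° with length 13.3, so U = (12.05, 5.621). ∠CUE = 53.5° gives UE at -101.5° from the x-axis; with |UE| = 21.7, E = (7.728, -15.64). ∠UED = 121.7° gives ED at -159.8° from the x-axis; with |ED| = 29.3, D = (-19.77, -25.76). ∠EDB = 52.1° gives DB at 72.30° from the x-axis; with |DB| = 20.3, B = (-13.60, -6.422). The perpendicularity gives BA at right angles to DB, so BA runs at -17.70°; with |BA| = 18.3, A = (3.835, -11.99). ∠BAF = 111.9° gives AF at -85.80° from the x-axis; with |AF| = 17.4, F = (5.110, -29.34). Then |UF| = |F − U| = 35.64.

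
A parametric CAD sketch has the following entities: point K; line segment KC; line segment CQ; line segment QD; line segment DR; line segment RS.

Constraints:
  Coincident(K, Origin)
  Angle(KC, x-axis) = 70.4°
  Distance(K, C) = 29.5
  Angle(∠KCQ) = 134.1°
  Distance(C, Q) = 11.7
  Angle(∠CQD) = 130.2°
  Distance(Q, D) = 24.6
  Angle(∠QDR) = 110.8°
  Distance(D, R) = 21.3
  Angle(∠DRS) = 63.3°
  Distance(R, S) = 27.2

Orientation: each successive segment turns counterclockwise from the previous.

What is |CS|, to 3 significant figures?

15.1

∠QDR = 110.8° gives DR at -125° from the x-axis; with |DR| = 21.3, R = (-31.3, 26.7). ∠DRS = 63.3° gives RS at -8.00° from the x-axis; with |RS| = 27.2, S = (-4.36, 22.9). Then |CS| = |S − C| = 15.1.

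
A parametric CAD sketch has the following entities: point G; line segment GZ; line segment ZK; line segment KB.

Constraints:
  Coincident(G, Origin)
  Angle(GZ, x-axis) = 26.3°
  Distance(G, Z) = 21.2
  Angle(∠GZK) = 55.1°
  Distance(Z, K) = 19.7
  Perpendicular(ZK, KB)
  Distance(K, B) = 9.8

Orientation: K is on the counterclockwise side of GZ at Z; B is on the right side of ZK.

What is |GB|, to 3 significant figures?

28.2

G is at the origin; GZ runs at 26.3° with length 21.2, so Z = 21.2·(cos 26.3°, sin 26.3°) = (19.0, 9.39). ∠GZK = 55.1°, so ZK runs at 26.3° + (180° − 55.1°) = 151° from the x-axis; with |ZK| = 19.7, K = Z + 19.7·(cos 151°, sin 151°) = (1.74, 18.9). The perpendicularity gives KB at right angles to ZK; with |KB| = 9.8 on the right of ZK, B = K + 9.8·(0.482, 0.876) = (6.46, 27.5). Then |GB| = |B − G| = 28.2.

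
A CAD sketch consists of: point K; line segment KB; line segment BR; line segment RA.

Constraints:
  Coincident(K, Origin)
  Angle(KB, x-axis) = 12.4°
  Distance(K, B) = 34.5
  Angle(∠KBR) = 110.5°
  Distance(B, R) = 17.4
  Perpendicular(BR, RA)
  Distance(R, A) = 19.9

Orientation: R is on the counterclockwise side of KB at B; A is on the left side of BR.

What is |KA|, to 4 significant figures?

31.99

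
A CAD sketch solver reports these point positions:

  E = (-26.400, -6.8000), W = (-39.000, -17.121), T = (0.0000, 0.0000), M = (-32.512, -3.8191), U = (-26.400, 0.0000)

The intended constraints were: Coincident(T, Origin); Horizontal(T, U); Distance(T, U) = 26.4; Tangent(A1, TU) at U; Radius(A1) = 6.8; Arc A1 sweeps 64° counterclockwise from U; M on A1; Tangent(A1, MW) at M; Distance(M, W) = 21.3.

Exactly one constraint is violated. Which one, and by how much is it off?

Distance(M, W) = 21.3 — off by 6.50.

T = (0.00, 0.00) ✓; T.y = 0.00, U.y = 0.00 ✓; |TU| = 26.40 ✓; ∠(EU, UT) = 90.00° ✓; |EU| = 6.800 ✓; bearing(E→M) − bearing(E→U) = 64.00° ✓; |EM| = 6.800 ✓; ∠(EM, MW) = 90.00° ✓; |MW| = 14.80 ✗.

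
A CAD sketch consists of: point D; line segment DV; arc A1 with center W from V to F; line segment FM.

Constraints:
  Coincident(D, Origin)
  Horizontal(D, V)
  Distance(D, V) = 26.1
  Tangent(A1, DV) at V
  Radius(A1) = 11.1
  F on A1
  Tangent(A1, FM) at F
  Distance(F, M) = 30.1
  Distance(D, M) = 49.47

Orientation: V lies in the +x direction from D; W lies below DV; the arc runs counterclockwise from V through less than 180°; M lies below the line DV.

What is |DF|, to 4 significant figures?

21.09

D is at the origin; D and V share the same y with |DV| = 26.1 and V on the +x side, so V = (26.10, 0.000). The tangent condition forces WV to be normal to DV, so W = V + (0, -11.1) = (26.10, -11.10). Since WF ⟂ FM (tangency), |WM| = √(11.1² + 30.1²) = 32.08 regardless of where F sits on A1. So M lies on both circle(D, 49.47) and circle(W, 32.08); the below-DV intersection is M = (24.23, -43.13). F is the foot of the tangent from M: F = (15.48, -14.33).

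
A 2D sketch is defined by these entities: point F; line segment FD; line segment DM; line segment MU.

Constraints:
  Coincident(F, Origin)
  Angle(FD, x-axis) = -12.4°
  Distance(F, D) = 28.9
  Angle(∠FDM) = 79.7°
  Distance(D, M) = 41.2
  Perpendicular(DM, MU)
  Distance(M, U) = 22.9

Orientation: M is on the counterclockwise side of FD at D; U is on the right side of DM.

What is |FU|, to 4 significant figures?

62.72

F is at the origin; FD runs at -12.4° with length 28.9, so D = 28.9·(cos -12.4°, sin -12.4°) = (28.23, -6.206). ∠FDM = 79.7°, so DM runs at -12.4° + (180° − 79.7°) = 87.90° from the x-axis; with |DM| = 41.2, M = D + 41.2·(cos 87.90°, sin 87.90°) = (29.74, 34.97). The perpendicularity gives MU at right angles to DM; with |MU| = 22.9 on the right of DM, U = M + 22.9·(0.9993, -0.03664) = (52.62, 34.13). Then |FU| = |U − F| = 62.72.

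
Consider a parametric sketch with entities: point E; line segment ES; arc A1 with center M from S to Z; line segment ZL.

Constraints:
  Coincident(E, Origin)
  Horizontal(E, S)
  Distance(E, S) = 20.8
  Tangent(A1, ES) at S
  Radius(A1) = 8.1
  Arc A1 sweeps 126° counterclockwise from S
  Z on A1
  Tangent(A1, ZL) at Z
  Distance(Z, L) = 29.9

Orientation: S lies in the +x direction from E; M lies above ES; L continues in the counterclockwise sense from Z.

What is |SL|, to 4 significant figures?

38.66

E is at the origin; E and S share the same y with |ES| = 20.8 and S on the +x side, so S = (20.80, 0.000). The tangent condition forces MS to be normal to ES, so M = S + (0, 8.1) = (20.80, 8.100). On A1, S sits at bearing -90° from M; a 126° counterclockwise sweep puts Z at bearing 36°, so Z = M + 8.1·(cos 36°, sin 36°) = (27.35, 12.86). Tangency of A1 to ZL means the radius MZ is perpendicular to ZL, so ZL runs along (−sin 36°, cos 36°); with |ZL| = 29.9, L = (9.778, 37.05). Then |SL| = |L − S| = 38.66.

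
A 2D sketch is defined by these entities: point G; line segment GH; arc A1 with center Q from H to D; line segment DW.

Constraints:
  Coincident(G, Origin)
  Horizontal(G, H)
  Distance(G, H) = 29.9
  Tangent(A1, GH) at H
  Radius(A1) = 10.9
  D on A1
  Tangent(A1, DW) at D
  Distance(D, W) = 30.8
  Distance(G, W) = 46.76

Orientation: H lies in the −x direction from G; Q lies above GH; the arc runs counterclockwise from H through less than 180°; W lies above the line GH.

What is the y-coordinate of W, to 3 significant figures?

42.1

G is at the origin; GH is horizontal with |GH| = 29.9 and H on the −x side, so H = (-29.9, 0.00). The tangent condition forces QH to be normal to GH, so Q = H + (0, 10.9) = (-29.9, 10.9). Since QD ⟂ DW (tangency), |QW| = √(10.9² + 30.8²) = 32.7 regardless of where D sits on A1. So W lies on both circle(G, 46.76) and circle(Q, 32.7); the above-GH intersection is W = (-20.3, 42.1). D is the foot of the tangent from W: D = (-19.0, 11.4).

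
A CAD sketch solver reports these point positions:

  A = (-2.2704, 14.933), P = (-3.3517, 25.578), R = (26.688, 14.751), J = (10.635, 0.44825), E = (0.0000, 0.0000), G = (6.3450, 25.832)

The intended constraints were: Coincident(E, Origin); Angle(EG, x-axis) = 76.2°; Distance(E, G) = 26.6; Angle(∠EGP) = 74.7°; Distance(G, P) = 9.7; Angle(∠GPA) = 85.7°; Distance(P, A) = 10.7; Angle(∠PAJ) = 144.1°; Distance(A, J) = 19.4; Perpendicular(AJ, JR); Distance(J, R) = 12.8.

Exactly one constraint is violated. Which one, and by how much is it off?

Distance(J, R) = 12.8 — off by 8.70.

E = (0.00, 0.00) ✓; EG at 76.20° ✓; |EG| = 26.60 ✓; ∠EGP = 74.70° ✓; |GP| = 9.700 ✓; ∠GPA = 85.70° ✓; |PA| = 10.70 ✓; ∠PAJ = 144.1° ✓; |AJ| = 19.40 ✓; ∠(AJ, JR) = 90.00° ✓; |JR| = 21.50 ✗.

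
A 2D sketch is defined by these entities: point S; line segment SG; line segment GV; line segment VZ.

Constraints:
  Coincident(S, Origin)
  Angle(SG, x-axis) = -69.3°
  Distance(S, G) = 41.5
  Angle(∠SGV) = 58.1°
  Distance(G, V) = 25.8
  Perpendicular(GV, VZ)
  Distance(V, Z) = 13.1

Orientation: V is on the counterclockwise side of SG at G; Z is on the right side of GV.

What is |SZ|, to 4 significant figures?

48.49

S is at the origin; SG runs at -69.3° with length 41.5, so G = 41.5·(cos -69.3°, sin -69.3°) = (14.67, -38.82). ∠SGV = 58.1°, so GV runs at -69.3° + (180° − 58.1°) = 52.60° from the x-axis; with |GV| = 25.8, V = G + 25.8·(cos 52.60°, sin 52.60°) = (30.34, -18.33). The perpendicularity gives VZ at right angles to GV; with |VZ| = 13.1 on the right of GV, Z = V + 13.1·(0.7944, -0.6074) = (40.75, -26.28). Then |SZ| = |Z − S| = 48.49.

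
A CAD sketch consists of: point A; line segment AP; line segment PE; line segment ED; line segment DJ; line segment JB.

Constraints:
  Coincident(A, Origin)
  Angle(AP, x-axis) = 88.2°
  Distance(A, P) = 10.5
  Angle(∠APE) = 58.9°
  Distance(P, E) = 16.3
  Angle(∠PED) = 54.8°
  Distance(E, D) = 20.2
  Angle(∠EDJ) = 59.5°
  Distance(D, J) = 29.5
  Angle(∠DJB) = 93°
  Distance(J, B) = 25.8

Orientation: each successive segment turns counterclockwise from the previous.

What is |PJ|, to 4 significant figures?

12.80

A is at the origin; AP runs at 88.2° with length 10.5, so P = (0.3298, 10.49). ∠APE = 58.9° gives PE at -150.7° from the x-axis; with |PE| = 16.3, E = (-13.88, 2.518). ∠PED = 54.8° gives ED at -25.50° from the x-axis; with |ED| = 20.2, D = (4.347, -6.178). ∠EDJ = 59.5° gives DJ at 95.00° from the x-axis; with |DJ| = 29.5, J = (1.776, 23.21). Then |PJ| = |J − P| = 12.80.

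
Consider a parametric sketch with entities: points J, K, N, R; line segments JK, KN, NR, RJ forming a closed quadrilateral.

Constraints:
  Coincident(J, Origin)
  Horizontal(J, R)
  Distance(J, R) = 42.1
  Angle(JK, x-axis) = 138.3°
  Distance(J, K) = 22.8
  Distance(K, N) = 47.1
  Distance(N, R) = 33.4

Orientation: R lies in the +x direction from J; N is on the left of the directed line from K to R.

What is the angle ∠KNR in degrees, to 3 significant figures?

97.2°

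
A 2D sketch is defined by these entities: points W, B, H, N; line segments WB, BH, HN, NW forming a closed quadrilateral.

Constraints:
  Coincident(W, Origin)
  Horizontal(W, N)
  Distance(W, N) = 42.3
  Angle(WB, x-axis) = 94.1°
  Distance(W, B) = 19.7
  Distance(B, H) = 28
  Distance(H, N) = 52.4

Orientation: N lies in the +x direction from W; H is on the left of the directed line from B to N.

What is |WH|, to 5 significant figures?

45.503

Checks: W.y = 0.00, N.y = 0.00 ✓; |BH| = 28.00 ✓; |HN| = 52.40 ✓.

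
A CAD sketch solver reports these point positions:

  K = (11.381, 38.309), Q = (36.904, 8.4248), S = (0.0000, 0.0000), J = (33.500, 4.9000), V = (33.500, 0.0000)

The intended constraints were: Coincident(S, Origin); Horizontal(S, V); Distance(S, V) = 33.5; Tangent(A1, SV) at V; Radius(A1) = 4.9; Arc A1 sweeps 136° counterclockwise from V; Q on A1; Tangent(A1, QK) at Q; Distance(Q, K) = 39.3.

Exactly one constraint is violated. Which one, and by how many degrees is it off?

Tangent(A1, QK) at Q — off by 5.50°.

S = (0.00, 0.00) ✓; S.y = 0.00, V.y = 0.00 ✓; |SV| = 33.50 ✓; ∠(JV, VS) = 90.00° ✓; |JV| = 4.900 ✓; bearing(J→Q) − bearing(J→V) = 136.0° ✓; |JQ| = 4.900 ✓; ∠(JQ, QK) = 95.50° ✗; |QK| = 39.30 ✓.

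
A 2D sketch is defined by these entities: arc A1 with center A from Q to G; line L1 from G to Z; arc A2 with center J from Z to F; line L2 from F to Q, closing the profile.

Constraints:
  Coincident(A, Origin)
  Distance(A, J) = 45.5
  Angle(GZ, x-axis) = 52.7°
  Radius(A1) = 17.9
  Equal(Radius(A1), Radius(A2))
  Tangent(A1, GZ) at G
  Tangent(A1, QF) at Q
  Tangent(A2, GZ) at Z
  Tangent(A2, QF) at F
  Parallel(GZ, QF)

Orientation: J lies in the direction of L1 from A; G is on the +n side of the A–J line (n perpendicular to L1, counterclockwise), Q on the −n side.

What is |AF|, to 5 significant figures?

48.894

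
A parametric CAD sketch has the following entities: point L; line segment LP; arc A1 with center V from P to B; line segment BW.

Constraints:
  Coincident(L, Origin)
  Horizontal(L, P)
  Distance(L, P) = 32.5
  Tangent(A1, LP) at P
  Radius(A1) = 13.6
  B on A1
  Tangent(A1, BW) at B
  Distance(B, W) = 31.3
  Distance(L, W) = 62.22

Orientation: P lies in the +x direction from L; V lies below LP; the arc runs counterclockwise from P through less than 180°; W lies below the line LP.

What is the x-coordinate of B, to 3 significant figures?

21.8

Checks: |VB| = 13.60 ✓; ∠(VB, BW) = 90.00° ✓; |BW| = 31.30 ✓; |LW| = 62.22 ✓.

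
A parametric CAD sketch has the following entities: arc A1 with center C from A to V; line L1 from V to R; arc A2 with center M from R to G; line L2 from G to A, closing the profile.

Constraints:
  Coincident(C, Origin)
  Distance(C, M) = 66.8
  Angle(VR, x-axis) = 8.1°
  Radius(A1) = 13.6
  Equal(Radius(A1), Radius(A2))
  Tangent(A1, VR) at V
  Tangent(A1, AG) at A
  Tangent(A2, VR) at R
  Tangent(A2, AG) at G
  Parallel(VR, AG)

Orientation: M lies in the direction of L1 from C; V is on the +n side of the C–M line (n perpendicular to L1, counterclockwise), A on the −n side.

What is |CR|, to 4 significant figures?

68.17

Tangency of A1 to both parallel lines with radius 13.6 puts V and A at C ± 13.6·n: V = (-1.916, 13.46), A = (1.916, -13.46). Equal radii place R and G the same way about M: R = M + 13.6·n = (64.22, 22.88), G = M − 13.6·n = (68.05, -4.052). Then |CR| = |R − C| = 68.17.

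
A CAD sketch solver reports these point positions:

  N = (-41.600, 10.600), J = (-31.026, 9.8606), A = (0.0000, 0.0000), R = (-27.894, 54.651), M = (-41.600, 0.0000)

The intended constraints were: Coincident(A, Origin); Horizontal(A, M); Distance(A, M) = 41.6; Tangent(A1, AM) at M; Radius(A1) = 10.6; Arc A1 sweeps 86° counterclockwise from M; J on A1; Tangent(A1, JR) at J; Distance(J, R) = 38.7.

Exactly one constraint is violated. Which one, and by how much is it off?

Distance(J, R) = 38.7 — off by 6.20.

A = (0.00, 0.00) ✓; A.y = 0.00, M.y = 0.00 ✓; |AM| = 41.60 ✓; ∠(NM, MA) = 90.00° ✓; |NM| = 10.60 ✓; bearing(N→J) − bearing(N→M) = 86.00° ✓; |NJ| = 10.60 ✓; ∠(NJ, JR) = 90.00° ✓; |JR| = 44.90 ✗.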